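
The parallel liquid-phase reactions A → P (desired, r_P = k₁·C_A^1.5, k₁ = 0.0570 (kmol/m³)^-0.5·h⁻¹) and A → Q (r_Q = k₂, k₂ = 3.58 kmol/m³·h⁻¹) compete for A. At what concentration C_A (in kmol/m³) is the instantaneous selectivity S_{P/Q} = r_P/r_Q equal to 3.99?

S_{P/Q} = (k₁/k₂)·C_A^1.5 ⇒ C_A = (S·k₂/k₁)^(1/1.5).
= (3.99×3.58/0.0570)^(0.6667) = (250.6)^(0.6667) = 39.7 kmol/m³.

39.7 kmol/m³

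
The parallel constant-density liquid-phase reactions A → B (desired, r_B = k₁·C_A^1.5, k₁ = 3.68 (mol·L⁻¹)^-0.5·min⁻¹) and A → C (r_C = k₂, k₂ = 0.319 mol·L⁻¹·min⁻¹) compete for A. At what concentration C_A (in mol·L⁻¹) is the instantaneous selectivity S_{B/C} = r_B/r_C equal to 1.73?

S_{B/C} = (k₁/k₂)·C_A^1.5 ⇒ C_A = (S·k₂/k₁)^(1/1.5).
= (1.73×0.319/3.68)^(0.6667) = (0.1500)^(0.6667) = 0.282 mol·L⁻¹.

0.282 mol·L⁻¹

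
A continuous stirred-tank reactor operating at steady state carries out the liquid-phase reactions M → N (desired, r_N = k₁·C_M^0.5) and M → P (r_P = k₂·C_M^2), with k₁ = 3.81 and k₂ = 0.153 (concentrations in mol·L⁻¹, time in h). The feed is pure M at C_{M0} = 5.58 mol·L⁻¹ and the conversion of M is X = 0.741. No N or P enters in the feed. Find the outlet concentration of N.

Exit C_M = C_{M0}(1−X) = 5.58×0.259 = 1.445 mol·L⁻¹.
A CSTR operates uniformly at the exit composition, giving r_N = 4.580 and r_P = 0.3196 (each k·C_M^n at C_M = 1.445).
Fraction of consumed M going to N: r_N/(r_N+r_P) = 0.9348.
C_N = 0.9348·C_{M0}·X = 0.9348×5.58×0.741 = 3.87 mol·L⁻¹.

3.87 mol·L⁻¹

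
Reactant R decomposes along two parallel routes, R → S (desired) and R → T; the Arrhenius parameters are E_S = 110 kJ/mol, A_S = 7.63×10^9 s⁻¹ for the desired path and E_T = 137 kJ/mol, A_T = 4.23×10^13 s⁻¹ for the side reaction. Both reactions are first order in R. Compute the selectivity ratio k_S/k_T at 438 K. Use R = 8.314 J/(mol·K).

With equal orders, S_{S/T} = k_S/k_T = (A_S/A_T)·exp[(E_T−E_S)/(RT)].
(E_T−E_S)/(RT) = (137−110)×10³/(8.314×438) = 27000/3642 = 7.414.
k_S/k_T = (7.63×10^9/4.23×10^13)·exp(7.414) = 1.804×10^-4 × 1660 = 0.299.

0.299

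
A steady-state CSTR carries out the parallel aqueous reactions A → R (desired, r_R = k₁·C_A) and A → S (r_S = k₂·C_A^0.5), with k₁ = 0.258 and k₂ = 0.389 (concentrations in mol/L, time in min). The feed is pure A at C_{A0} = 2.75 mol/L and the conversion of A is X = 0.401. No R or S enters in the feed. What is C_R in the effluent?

Exit C_A = C_{A0}(1−X) = 2.75×0.599 = 1.647 mol/L.
A CSTR operates uniformly at the exit composition, giving r_R = 0.4250 and r_S = 0.4993 (each k·C_A^n at C_A = 1.647).
Fraction of consumed A going to R: r_R/(r_R+r_S) = 0.4598.
C_R = 0.4598·C_{A0}·X = 0.4598×2.75×0.401 = 0.507 mol/L.

0.507 mol/L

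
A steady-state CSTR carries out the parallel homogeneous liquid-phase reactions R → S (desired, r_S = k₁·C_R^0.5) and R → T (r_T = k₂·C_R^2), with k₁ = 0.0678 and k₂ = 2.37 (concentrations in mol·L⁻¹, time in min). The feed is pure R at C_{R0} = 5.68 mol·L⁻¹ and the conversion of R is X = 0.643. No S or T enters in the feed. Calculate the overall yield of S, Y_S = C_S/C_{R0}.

0.00631

Exit C_R = C_{R0}(1−X) = 5.68×0.357 = 2.028 mol·L⁻¹.
In a CSTR the entire volume is at exit conditions, so r_S = 0.0678×2.028^0.5 = 0.09655 and r_T = 2.37×2.028^2 = 9.745.
Fraction of consumed R going to S: r_S/(r_S+r_T) = 0.009810.
C_S = 0.009810·C_{R0}·X = 0.009810×5.68×0.643 = 0.0358 mol·L⁻¹; Y_S = C_S/C_{R0} = 0.00631.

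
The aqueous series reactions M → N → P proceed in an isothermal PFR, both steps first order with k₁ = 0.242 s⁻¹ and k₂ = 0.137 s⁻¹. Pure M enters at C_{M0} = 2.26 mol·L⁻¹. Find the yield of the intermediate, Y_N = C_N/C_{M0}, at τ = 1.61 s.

0.288

The intermediate concentration in a first-order A→B→C sequence is C_N = k₁C_{M0}(e^(−k₁τ) − e^(−k₂τ))/(k₂−k₁).
e^(−k₁τ) = e^(−0.242×1.61) = e^(−0.3896) = 0.6773; e^(−k₂τ) = e^(−0.2206) = 0.8021.
C_N = 0.242×2.26/(0.137−0.242) × (0.6773−0.8021) = (-5.209)×(-0.1247) = 0.6498 mol·L⁻¹.
Y_N = C_N/C_{M0} = 0.6498/2.26 = 0.288.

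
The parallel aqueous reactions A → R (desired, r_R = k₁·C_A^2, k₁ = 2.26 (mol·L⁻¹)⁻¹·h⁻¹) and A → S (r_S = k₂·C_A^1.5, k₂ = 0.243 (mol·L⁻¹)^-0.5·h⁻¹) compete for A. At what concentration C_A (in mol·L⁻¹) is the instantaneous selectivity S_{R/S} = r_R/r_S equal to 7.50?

S_{R/S} = (k₁/k₂)·C_A^0.5 ⇒ C_A = (S·k₂/k₁)^(2).
= (7.50×0.243/2.26)^(2) = (0.8064)^(2) = 0.650 mol·L⁻¹.

0.650 mol·L⁻¹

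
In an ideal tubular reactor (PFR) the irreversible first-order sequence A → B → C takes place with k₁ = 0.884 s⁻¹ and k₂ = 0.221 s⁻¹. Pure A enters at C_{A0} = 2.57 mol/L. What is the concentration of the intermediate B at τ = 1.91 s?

1.61 mol/L

For first-order series with pure A initially, C_B(τ) = k₁C_{A0}/(k₂−k₁)·(e^(−k₁τ) − e^(−k₂τ)).
e^(−k₁τ) = e^(−0.884×1.91) = e^(−1.688) = 0.1848; e^(−k₂τ) = e^(−0.4221) = 0.6557.
C_B = 0.884×2.57/(0.221−0.884) × (0.1848−0.6557) = (-3.427)×(-0.4709) = 1.613 mol/L.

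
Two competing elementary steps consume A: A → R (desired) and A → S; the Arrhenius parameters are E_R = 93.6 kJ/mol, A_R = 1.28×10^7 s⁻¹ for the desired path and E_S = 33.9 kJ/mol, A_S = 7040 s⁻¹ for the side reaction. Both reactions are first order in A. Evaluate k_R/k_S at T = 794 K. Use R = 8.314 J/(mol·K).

k_R/k_S = (A_R/A_S)·exp[−(E_R−E_S)/(RT)] = (A_R/A_S)·exp[(E_S−E_R)/(RT)].
(E_S−E_R)/(RT) = (33.9−93.6)×10³/(8.314×794) = -59700/6601 = -9.044.
k_R/k_S = (1.28×10^7/7040)·exp(-9.044) = 1818 × 1.181×10^-4 = 0.215.
Since E_R > E_S, raising the temperature improves selectivity toward R.

0.215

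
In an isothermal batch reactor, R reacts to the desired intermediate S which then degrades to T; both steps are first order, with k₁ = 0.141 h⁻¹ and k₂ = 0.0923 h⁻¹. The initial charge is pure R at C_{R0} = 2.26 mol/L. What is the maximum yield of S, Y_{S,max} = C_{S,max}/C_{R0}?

At the optimum, C_{S,max}/C_{R0} = (k₁/k₂)^[k₂/(k₂−k₁)].
= (0.141/0.0923)^(0.0923/(0.0923−0.141)) = (1.528)^(-1.895) = 0.4480.

0.448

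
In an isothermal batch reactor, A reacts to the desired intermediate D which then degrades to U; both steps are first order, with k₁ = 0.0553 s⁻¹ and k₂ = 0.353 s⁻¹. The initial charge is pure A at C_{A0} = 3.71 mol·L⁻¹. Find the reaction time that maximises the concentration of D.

6.23 s

For first-order series the maximum of C_D occurs at t_opt = ln(k₂/k₁)/(k₂−k₁).
= ln(0.353/0.0553)/(0.353−0.0553) = ln(6.383)/0.2977 = 1.854/0.2977 = 6.23 s.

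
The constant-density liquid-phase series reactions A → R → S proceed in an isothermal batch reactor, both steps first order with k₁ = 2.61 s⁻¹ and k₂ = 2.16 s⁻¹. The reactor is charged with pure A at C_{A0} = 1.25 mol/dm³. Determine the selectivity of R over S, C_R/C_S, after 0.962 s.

0.384

The intermediate concentration in a first-order A→B→C sequence is C_R = k₁C_{A0}(e^(−k₁t) − e^(−k₂t))/(k₂−k₁).
e^(−k₁t) = e^(−2.61×0.962) = e^(−2.511) = 0.08120; e^(−k₂t) = e^(−2.078) = 0.1252.
C_R = 2.61×1.25/(2.16−2.61) × (0.08120−0.1252) = (-7.250)×(-0.04399) = 0.3189 mol/dm³.
C_A = C_{A0}e^(−k₁t) = 0.1015 mol/dm³, so C_S = C_{A0}−C_A−C_R = 0.8296 mol/dm³; C_R/C_S = 0.384.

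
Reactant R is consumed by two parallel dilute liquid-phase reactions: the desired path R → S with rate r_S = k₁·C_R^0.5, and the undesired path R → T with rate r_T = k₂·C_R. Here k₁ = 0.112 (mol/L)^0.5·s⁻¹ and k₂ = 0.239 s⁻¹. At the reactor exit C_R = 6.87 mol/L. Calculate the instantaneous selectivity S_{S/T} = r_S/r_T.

0.179

S_{S/T} = r_S/r_T = (k₁·C_R^0.5)/(k₂·C_R) = (k₁/k₂)·C_R^-0.5.
= (0.112×6.870^0.5) / (0.239×6.870) = 0.2936/1.642 = 0.179.
The undesired path is higher order in R, so low C_R (CSTR or dilute feed) favours S.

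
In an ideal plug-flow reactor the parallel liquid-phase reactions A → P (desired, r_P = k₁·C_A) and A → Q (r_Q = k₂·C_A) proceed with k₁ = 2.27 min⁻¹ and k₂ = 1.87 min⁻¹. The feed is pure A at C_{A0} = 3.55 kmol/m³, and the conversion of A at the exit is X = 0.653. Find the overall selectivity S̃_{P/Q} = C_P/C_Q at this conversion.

1.21

C_A = C_{A0}(1−X) = 1.232 kmol/m³.
Both paths are first order in A, so the instantaneous fraction to P is constant: dC_P/d(−C_A) = k₁/(k₁+k₂) = 0.5483.
C_P = 0.5483·(C_{A0}−C_A) = 0.5483×2.318 = 1.27 kmol/m³.
C_Q = (C_{A0}−C_A)−C_P = 1.047 kmol/m³; S̃_{P/Q} = 1.271/1.047 = 1.21.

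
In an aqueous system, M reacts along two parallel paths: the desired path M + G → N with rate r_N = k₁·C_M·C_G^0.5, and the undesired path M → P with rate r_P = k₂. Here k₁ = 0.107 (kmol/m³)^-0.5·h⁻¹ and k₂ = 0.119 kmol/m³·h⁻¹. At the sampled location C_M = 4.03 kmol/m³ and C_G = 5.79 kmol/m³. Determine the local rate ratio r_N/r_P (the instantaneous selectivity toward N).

8.72

S_{N/P} = r_N/r_P = (k₁·C_M·C_G^0.5)/(k₂) = (k₁/k₂)·C_M·C_G^0.5.
= (0.107×4.030×5.790^0.5) / (0.119) = 1.038/0.1190 = 8.72.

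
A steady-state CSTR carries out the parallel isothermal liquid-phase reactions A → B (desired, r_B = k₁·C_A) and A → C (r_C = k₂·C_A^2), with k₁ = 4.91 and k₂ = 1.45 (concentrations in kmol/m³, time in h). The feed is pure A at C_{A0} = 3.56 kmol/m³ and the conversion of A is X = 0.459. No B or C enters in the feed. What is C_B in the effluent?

1.04 kmol/m³

Exit C_A = C_{A0}(1−X) = 3.56×0.541 = 1.926 kmol/m³.
A CSTR operates uniformly at the exit composition, giving r_B = 9.456 and r_C = 5.379 (each k·C_A^n at C_A = 1.926).
Fraction of consumed A going to B: r_B/(r_B+r_C) = 0.6374.
C_B = 0.6374·C_{A0}·X = 0.6374×3.56×0.459 = 1.04 kmol/m³.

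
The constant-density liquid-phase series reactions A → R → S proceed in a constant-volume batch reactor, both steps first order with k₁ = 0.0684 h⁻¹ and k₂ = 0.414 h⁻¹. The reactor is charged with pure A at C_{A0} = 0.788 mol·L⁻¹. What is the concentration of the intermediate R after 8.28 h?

The intermediate concentration in a first-order A→B→C sequence is C_R = k₁C_{A0}(e^(−k₁t) − e^(−k₂t))/(k₂−k₁).
e^(−k₁t) = e^(−0.0684×8.28) = e^(−0.5664) = 0.5676; e^(−k₂t) = e^(−3.428) = 0.03245.
C_R = 0.0684×0.788/(0.414−0.0684) × (0.5676−0.03245) = 0.1560×0.5351 = 0.08346 mol·L⁻¹.

0.0835 mol·L⁻¹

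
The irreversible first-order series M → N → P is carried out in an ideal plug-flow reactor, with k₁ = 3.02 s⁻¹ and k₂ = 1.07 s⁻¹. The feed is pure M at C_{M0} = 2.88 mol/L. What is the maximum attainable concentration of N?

Evaluating C_N at τ_opt = ln(k₂/k₁)/(k₂−k₁) gives C_{N,max}/C_{M0} = (k₁/k₂)^[k₂/(k₂−k₁)].
= (3.02/1.07)^(1.07/(1.07−3.02)) = (2.822)^(-0.5487) = 0.5659.
C_{N,max} = 0.5659×2.88 = 1.63 mol/L.

1.63 mol/L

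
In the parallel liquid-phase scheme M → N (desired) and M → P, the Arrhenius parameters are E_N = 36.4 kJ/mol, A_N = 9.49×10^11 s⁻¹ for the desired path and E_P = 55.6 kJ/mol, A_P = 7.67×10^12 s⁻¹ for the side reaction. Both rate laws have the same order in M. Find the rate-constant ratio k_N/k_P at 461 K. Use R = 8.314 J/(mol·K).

18.5

k_N/k_P = (A_N/A_P)·exp[−(E_N−E_P)/(RT)] = (A_N/A_P)·exp[(E_P−E_N)/(RT)].
(E_P−E_N)/(RT) = (55.6−36.4)×10³/(8.314×461) = 19200/3833 = 5.009.
k_N/k_P = (9.49×10^11/7.67×10^12)·exp(5.009) = 0.1237 × 149.8 = 18.5.
Since E_N < E_P, lowering the temperature improves selectivity toward N.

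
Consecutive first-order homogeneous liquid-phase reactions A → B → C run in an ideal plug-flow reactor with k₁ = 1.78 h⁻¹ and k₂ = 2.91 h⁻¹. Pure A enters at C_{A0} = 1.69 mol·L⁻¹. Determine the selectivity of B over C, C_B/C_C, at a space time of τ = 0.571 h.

Solving the coupled first-order balances gives C_B(τ) = [k₁/(k₂−k₁)]·C_{A0}·(e^(−k₁τ) − e^(−k₂τ)).
e^(−k₁τ) = e^(−1.78×0.571) = e^(−1.016) = 0.3619; e^(−k₂τ) = e^(−1.662) = 0.1898.
C_B = 1.78×1.69/(2.91−1.78) × (0.3619−0.1898) = 2.662×0.1721 = 0.4581 mol·L⁻¹.
C_A = C_{A0}e^(−k₁τ) = 0.6116 mol·L⁻¹, so C_C = C_{A0}−C_A−C_B = 0.6203 mol·L⁻¹; C_B/C_C = 0.738.

0.738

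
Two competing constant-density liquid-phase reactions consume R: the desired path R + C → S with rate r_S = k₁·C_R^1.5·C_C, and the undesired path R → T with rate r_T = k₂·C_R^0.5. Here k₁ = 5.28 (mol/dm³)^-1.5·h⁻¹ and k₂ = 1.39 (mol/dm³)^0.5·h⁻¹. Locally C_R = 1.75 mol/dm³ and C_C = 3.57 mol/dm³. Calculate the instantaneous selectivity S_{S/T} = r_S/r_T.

23.7

S_{S/T} = r_S/r_T = (k₁·C_R^1.5·C_C)/(k₂·C_R^0.5) = (k₁/k₂)·C_R·C_C.
= (5.28×1.750^1.5×3.570) / (1.39×1.750^0.5) = 43.64/1.839 = 23.7.
Since the desired path is higher order in R, keeping C_R high (PFR or concentrated feed) favours S.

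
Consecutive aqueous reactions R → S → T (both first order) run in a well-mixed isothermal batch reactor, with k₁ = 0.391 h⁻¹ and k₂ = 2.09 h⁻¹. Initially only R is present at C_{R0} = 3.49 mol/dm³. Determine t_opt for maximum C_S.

For first-order series the maximum of C_S occurs at t_opt = ln(k₂/k₁)/(k₂−k₁).
= ln(2.09/0.391)/(2.09−0.391) = ln(5.345)/1.699 = 1.676/1.699 = 0.987 h.

0.987 h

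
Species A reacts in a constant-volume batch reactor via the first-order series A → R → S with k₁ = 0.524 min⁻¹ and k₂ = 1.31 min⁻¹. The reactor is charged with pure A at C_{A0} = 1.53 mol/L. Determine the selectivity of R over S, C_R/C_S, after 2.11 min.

0.364

For first-order series with pure A initially, C_R(t) = k₁C_{A0}/(k₂−k₁)·(e^(−k₁t) − e^(−k₂t)).
e^(−k₁t) = e^(−0.524×2.11) = e^(−1.106) = 0.3310; e^(−k₂t) = e^(−2.764) = 0.06303.
C_R = 0.524×1.53/(1.31−0.524) × (0.3310−0.06303) = 1.020×0.2680 = 0.2733 mol/L.
C_A = C_{A0}e^(−k₁t) = 0.5064 mol/L, so C_S = C_{A0}−C_A−C_R = 0.7502 mol/L; C_R/C_S = 0.364.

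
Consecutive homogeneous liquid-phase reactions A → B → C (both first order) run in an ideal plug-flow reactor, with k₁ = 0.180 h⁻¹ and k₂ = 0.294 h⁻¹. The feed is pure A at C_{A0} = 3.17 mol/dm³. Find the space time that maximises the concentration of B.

The intermediate peaks when r₁ = r₂, i.e. k₁e^(−k₁τ) = k₂e^(−k₂τ), giving τ_opt = ln(k₂/k₁)/(k₂−k₁).
= ln(0.294/0.180)/(0.294−0.180) = ln(1.633)/0.1140 = 0.4906/0.1140 = 4.30 h.

4.30 h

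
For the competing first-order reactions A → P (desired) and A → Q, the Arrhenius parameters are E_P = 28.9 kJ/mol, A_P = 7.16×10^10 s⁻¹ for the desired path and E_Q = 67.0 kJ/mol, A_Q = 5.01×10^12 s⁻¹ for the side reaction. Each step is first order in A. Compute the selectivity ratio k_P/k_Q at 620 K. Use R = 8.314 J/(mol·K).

With equal orders, S_{P/Q} = k_P/k_Q = (A_P/A_Q)·exp[(E_Q−E_P)/(RT)].
(E_Q−E_P)/(RT) = (67.0−28.9)×10³/(8.314×620) = 38100/5155 = 7.391.
k_P/k_Q = (7.16×10^10/5.01×10^12)·exp(7.391) = 0.01429 × 1622 = 23.2.
Since E_P < E_Q, lowering the temperature improves selectivity toward P.

23.2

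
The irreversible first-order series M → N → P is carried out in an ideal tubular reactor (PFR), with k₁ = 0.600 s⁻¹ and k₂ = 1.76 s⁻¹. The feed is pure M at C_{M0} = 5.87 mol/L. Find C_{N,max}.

For a first-order series the maximum intermediate yield is C_{N,max}/C_{M0} = (k₁/k₂)^[k₂/(k₂−k₁)].
= (0.600/1.76)^(1.76/(1.76−0.600)) = (0.3409)^(1.517) = 0.1954.
C_{N,max} = 0.1954×5.87 = 1.15 mol/L.

1.15 mol/L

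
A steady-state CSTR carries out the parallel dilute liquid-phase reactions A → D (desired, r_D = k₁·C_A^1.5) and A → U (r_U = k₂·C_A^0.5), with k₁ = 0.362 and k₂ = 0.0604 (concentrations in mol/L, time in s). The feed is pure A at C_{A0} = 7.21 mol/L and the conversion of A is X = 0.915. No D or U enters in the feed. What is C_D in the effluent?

5.19 mol/L

Exit C_A = C_{A0}(1−X) = 7.21×0.0850 = 0.6128 mol/L.
A CSTR operates uniformly at the exit composition, giving r_D = 0.1737 and r_U = 0.04728 (each k·C_A^n at C_A = 0.6128).
Fraction of consumed A going to D: r_D/(r_D+r_U) = 0.7860.
C_D = 0.7860·C_{A0}·X = 0.7860×7.21×0.915 = 5.19 mol/L.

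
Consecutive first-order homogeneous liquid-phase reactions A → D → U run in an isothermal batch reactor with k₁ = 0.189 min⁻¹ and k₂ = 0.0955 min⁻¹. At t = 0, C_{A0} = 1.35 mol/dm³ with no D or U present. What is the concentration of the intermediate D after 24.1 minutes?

0.244 mol/dm³

The intermediate concentration in a first-order A→B→C sequence is C_D = k₁C_{A0}(e^(−k₁t) − e^(−k₂t))/(k₂−k₁).
e^(−k₁t) = e^(−0.189×24.1) = e^(−4.555) = 0.01052; e^(−k₂t) = e^(−2.302) = 0.1001.
C_D = 0.189×1.35/(0.0955−0.189) × (0.01052−0.1001) = (-2.729)×(-0.08959) = 0.2445 mol/dm³.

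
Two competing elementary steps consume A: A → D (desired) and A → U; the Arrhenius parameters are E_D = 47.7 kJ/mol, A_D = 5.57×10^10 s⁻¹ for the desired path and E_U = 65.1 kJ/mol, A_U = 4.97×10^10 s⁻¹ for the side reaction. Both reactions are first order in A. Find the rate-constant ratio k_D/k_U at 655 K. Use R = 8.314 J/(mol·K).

27.4

Since both paths have the same order in A, the concentration cancels and S_{D/U} = k_D/k_U = (A_D/A_U)·exp[(E_U−E_D)/(RT)].
(E_U−E_D)/(RT) = (65.1−47.7)×10³/(8.314×655) = 17400/5446 = 3.195.
k_D/k_U = (5.57×10^10/4.97×10^10)·exp(3.195) = 1.121 × 24.42 = 27.4.
Since E_D < E_U, lowering the temperature improves selectivity toward D.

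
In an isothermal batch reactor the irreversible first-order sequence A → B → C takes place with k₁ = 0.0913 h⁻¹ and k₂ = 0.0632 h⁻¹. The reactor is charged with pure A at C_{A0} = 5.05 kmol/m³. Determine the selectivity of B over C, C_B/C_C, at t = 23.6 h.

For first-order series with pure A initially, C_B(t) = k₁C_{A0}/(k₂−k₁)·(e^(−k₁t) − e^(−k₂t)).
e^(−k₁t) = e^(−0.0913×23.6) = e^(−2.155) = 0.1159; e^(−k₂t) = e^(−1.492) = 0.2250.
C_B = 0.0913×5.05/(0.0632−0.0913) × (0.1159−0.2250) = (-16.41)×(-0.1091) = 1.790 kmol/m³.
C_A = C_{A0}e^(−k₁t) = 0.5855 kmol/m³, so C_C = C_{A0}−C_A−C_B = 2.675 kmol/m³; C_B/C_C = 0.669.

0.669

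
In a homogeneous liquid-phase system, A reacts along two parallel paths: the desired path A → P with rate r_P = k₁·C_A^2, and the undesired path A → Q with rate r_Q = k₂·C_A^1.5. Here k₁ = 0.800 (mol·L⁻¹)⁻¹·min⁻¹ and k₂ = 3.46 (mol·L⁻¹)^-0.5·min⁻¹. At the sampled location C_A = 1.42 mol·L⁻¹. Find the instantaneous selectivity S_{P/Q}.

0.276

S_{P/Q} = r_P/r_Q = (k₁·C_A^2)/(k₂·C_A^1.5) = (k₁/k₂)·C_A^0.5.
= (0.800×1.420^2) / (3.46×1.420^1.5) = 1.613/5.855 = 0.276.
Since the desired path is higher order in A, keeping C_A high (PFR or concentrated feed) favours P.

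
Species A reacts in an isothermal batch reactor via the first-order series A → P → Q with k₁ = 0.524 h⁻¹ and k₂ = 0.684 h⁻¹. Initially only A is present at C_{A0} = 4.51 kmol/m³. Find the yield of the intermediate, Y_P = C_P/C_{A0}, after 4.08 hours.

For first-order series with pure A initially, C_P(t) = k₁C_{A0}/(k₂−k₁)·(e^(−k₁t) − e^(−k₂t)).
e^(−k₁t) = e^(−0.524×4.08) = e^(−2.138) = 0.1179; e^(−k₂t) = e^(−2.791) = 0.06138.
C_P = 0.524×4.51/(0.684−0.524) × (0.1179−0.06138) = 14.77×0.05652 = 0.8349 kmol/m³.
Y_P = C_P/C_{A0} = 0.8349/4.51 = 0.185.

0.185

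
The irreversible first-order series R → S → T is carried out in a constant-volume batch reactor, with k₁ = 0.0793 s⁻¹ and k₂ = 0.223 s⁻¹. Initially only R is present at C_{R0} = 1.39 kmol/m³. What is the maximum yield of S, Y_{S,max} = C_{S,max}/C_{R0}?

At the optimum, C_{S,max}/C_{R0} = (k₁/k₂)^[k₂/(k₂−k₁)].
= (0.0793/0.223)^(0.223/(0.223−0.0793)) = (0.3556)^(1.552) = 0.2010.

0.201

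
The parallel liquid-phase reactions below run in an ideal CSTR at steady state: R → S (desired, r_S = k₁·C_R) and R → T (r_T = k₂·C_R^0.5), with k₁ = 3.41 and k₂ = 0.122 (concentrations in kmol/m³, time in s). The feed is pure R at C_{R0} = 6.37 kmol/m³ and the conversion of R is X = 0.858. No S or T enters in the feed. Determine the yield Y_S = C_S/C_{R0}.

0.827

Exit C_R = C_{R0}(1−X) = 6.37×0.142 = 0.9045 kmol/m³.
A CSTR operates uniformly at the exit composition, giving r_S = 3.084 and r_T = 0.1160 (each k·C_R^n at C_R = 0.9045).
Fraction of consumed R going to S: r_S/(r_S+r_T) = 0.9637.
C_S = 0.9637·C_{R0}·X = 0.9637×6.37×0.858 = 5.27 kmol/m³; Y_S = C_S/C_{R0} = 0.827.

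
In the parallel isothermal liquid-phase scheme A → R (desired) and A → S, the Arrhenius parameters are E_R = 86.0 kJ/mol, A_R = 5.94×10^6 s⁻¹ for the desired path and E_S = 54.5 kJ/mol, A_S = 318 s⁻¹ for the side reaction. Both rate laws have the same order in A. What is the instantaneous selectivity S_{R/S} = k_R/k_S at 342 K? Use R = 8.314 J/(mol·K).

Since both paths have the same order in A, the concentration cancels and S_{R/S} = k_R/k_S = (A_R/A_S)·exp[(E_S−E_R)/(RT)].
(E_S−E_R)/(RT) = (54.5−86.0)×10³/(8.314×342) = -31500/2843 = -11.08.
k_R/k_S = (5.94×10^6/318)·exp(-11.08) = 18679 × 1.544×10^-5 = 0.288.

0.288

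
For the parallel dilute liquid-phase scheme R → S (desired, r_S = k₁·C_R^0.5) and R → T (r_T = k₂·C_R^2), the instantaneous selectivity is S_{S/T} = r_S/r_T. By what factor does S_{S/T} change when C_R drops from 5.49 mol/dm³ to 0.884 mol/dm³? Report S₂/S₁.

S_{S/T} = (k₁/k₂)·C_R^-1.5, so S₂/S₁ = (C_{R,2}/C_{R,1})^-1.5.
= (0.884/5.49)^(-1.5) = (0.1610)^(-1.5) = 15.5.
Selectivity toward S rises as C_R falls — low-concentration operation is favoured.

15.5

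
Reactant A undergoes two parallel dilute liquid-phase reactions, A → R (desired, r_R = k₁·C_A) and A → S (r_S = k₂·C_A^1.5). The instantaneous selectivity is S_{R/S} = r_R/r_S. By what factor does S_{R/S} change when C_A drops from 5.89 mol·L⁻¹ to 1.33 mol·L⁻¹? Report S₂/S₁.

S_{R/S} = (k₁/k₂)·C_A^-0.5, so S₂/S₁ = (C_{A,2}/C_{A,1})^-0.5.
= (1.33/5.89)^(-0.5) = (0.2258)^(-0.5) = 2.10.

2.10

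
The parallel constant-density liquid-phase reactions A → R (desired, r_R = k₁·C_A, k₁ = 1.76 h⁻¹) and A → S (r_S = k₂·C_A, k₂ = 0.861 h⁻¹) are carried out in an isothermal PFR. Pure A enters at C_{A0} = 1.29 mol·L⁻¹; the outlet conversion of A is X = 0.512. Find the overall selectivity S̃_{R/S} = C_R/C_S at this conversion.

C_A = C_{A0}(1−X) = 0.6295 mol·L⁻¹.
Both paths are first order in A, so the instantaneous fraction to R is constant: dC_R/d(−C_A) = k₁/(k₁+k₂) = 0.6715.
C_R = 0.6715·(C_{A0}−C_A) = 0.6715×0.6605 = 0.444 mol·L⁻¹.
C_S = (C_{A0}−C_A)−C_R = 0.2170 mol·L⁻¹; S̃_{R/S} = 0.4435/0.2170 = 2.04.

2.04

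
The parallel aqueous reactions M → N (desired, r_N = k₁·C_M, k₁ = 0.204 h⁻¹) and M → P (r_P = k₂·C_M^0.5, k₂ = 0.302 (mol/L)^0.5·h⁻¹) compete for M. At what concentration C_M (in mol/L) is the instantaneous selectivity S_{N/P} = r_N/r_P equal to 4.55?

S_{N/P} = (k₁/k₂)·C_M^0.5 ⇒ C_M = (S·k₂/k₁)^(2).
= (4.55×0.302/0.204)^(2) = (6.736)^(2) = 45.4 mol/L.

45.4 mol/L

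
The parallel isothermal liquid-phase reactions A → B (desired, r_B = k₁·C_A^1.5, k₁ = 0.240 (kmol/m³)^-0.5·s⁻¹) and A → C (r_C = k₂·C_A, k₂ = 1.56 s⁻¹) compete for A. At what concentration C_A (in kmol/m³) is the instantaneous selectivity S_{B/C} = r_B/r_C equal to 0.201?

S_{B/C} = (k₁/k₂)·C_A^0.5 ⇒ C_A = (S·k₂/k₁)^(2).
= (0.201×1.56/0.240)^(2) = (1.306)^(2) = 1.71 kmol/m³.

1.71 kmol/m³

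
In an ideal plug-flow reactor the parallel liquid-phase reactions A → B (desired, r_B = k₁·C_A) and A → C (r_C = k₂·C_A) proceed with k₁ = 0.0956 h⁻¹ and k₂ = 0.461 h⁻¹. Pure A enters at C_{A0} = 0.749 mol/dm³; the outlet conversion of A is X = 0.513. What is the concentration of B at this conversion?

C_A = C_{A0}(1−X) = 0.3648 mol/dm³.
Both paths are first order in A, so the instantaneous fraction to B is constant: dC_B/d(−C_A) = k₁/(k₁+k₂) = 0.1718.
C_B = 0.1718·(C_{A0}−C_A) = 0.1718×0.3842 = 0.0660 mol/dm³.

0.0660 mol/dm³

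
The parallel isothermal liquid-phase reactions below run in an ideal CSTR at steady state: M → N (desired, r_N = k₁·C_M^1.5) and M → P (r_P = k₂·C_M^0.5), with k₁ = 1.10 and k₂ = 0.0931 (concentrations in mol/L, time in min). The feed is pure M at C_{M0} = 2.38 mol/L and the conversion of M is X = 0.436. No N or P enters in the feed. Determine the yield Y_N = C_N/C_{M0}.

Exit C_M = C_{M0}(1−X) = 2.38×0.564 = 1.342 mol/L.
A CSTR operates uniformly at the exit composition, giving r_N = 1.711 and r_P = 0.1079 (each k·C_M^n at C_M = 1.342).
Fraction of consumed M going to N: r_N/(r_N+r_P) = 0.9407.
C_N = 0.9407·C_{M0}·X = 0.9407×2.38×0.436 = 0.976 mol/L; Y_N = C_N/C_{M0} = 0.410.

0.410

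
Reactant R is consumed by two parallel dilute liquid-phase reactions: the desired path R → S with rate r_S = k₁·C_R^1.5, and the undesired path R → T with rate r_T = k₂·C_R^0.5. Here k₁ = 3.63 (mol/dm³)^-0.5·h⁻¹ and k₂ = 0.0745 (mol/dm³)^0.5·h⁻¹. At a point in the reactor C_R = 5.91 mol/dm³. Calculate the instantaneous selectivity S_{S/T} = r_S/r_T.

S_{S/T} = r_S/r_T = (k₁·C_R^1.5)/(k₂·C_R^0.5) = (k₁/k₂)·C_R.
= (3.63×5.910^1.5) / (0.0745×5.910^0.5) = 52.15/0.1811 = 288.
Since the desired path is higher order in R, keeping C_R high (PFR or concentrated feed) favours S.

288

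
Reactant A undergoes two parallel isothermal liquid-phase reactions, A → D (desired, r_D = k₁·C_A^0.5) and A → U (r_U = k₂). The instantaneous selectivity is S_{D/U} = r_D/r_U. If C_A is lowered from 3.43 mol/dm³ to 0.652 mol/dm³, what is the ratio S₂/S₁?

S_{D/U} = (k₁/k₂)·C_A^0.5, so S₂/S₁ = (C_{A,2}/C_{A,1})^0.5.
= (0.652/3.43)^0.5 = (0.1901)^0.5 = 0.436.
Selectivity toward D falls as C_A falls — high-concentration operation is favoured.

0.436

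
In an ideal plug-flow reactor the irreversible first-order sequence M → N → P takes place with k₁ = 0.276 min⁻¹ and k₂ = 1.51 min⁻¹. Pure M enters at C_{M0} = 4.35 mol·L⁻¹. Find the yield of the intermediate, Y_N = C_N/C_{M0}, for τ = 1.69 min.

0.123

Solving the coupled first-order balances gives C_N(τ) = [k₁/(k₂−k₁)]·C_{M0}·(e^(−k₁τ) − e^(−k₂τ)).
e^(−k₁τ) = e^(−0.276×1.69) = e^(−0.4664) = 0.6272; e^(−k₂τ) = e^(−2.552) = 0.07793.
C_N = 0.276×4.35/(1.51−0.276) × (0.6272−0.07793) = 0.9729×0.5493 = 0.5344 mol·L⁻¹.
Y_N = C_N/C_{M0} = 0.5344/4.35 = 0.123.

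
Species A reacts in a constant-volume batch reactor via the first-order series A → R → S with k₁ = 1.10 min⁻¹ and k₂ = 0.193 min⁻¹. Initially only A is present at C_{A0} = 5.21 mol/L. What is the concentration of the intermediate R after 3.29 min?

3.18 mol/L

Solving the coupled first-order balances gives C_R(t) = [k₁/(k₂−k₁)]·C_{A0}·(e^(−k₁t) − e^(−k₂t)).
e^(−k₁t) = e^(−1.10×3.29) = e^(−3.619) = 0.02681; e^(−k₂t) = e^(−0.6350) = 0.5300.
C_R = 1.10×5.21/(0.193−1.10) × (0.02681−0.5300) = (-6.319)×(-0.5031) = 3.179 mol/L.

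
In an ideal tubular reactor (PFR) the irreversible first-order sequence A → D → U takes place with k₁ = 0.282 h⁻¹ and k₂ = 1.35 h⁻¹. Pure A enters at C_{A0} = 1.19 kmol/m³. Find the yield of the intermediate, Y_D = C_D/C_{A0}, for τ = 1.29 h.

For first-order series with pure A initially, C_D(τ) = k₁C_{A0}/(k₂−k₁)·(e^(−k₁τ) − e^(−k₂τ)).
e^(−k₁τ) = e^(−0.282×1.29) = e^(−0.3638) = 0.6950; e^(−k₂τ) = e^(−1.742) = 0.1753.
C_D = 0.282×1.19/(1.35−0.282) × (0.6950−0.1753) = 0.3142×0.5198 = 0.1633 kmol/m³.
Y_D = C_D/C_{A0} = 0.1633/1.19 = 0.137.

0.137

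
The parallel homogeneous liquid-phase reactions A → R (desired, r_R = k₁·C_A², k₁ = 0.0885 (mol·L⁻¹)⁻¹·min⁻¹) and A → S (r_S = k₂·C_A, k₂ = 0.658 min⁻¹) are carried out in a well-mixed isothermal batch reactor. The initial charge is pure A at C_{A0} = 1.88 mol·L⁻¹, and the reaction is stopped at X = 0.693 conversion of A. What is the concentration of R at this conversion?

0.183 mol·L⁻¹

C_A = C_{A0}(1−X) = 0.5772 mol·L⁻¹.
Along a PFR/batch, dC_S/dC_A = −r_S/(r_R+r_S) = −k₂/(k₂+k₁·C_A).
Integrating from C_{A0} to C_A: C_S = (0.658/0.0885)·ln[(0.658+0.0885·1.88)/(0.658+0.0885·0.577)] = 7.435·ln(0.8244/0.7091) = 1.120 mol·L⁻¹.
Then C_R = (C_{A0}−C_A) − C_S = 1.303 − 1.120 = 0.1826 mol·L⁻¹.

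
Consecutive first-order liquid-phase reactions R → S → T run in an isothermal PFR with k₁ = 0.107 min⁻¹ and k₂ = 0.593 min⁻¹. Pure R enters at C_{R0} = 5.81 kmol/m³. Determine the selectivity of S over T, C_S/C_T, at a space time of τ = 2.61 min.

0.965

The intermediate concentration in a first-order A→B→C sequence is C_S = k₁C_{R0}(e^(−k₁τ) − e^(−k₂τ))/(k₂−k₁).
e^(−k₁τ) = e^(−0.107×2.61) = e^(−0.2793) = 0.7563; e^(−k₂τ) = e^(−1.548) = 0.2127.
C_S = 0.107×5.81/(0.593−0.107) × (0.7563−0.2127) = 1.279×0.5436 = 0.6954 kmol/m³.
C_R = C_{R0}e^(−k₁τ) = 4.394 kmol/m³, so C_T = C_{R0}−C_R−C_S = 0.7203 kmol/m³; C_S/C_T = 0.965.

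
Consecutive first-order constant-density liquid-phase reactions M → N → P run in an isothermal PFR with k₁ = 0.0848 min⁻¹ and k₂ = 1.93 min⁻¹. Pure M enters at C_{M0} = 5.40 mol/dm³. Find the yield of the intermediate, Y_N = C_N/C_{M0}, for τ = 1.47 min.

0.0379

Solving the coupled first-order balances gives C_N(τ) = [k₁/(k₂−k₁)]·C_{M0}·(e^(−k₁τ) − e^(−k₂τ)).
e^(−k₁τ) = e^(−0.0848×1.47) = e^(−0.1247) = 0.8828; e^(−k₂τ) = e^(−2.837) = 0.05860.
C_N = 0.0848×5.40/(1.93−0.0848) × (0.8828−0.05860) = 0.2482×0.8242 = 0.2045 mol/dm³.
Y_N = C_N/C_{M0} = 0.2045/5.40 = 0.0379.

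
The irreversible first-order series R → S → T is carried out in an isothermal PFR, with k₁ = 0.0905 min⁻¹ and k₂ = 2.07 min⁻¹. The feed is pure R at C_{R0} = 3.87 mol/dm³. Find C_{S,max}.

0.147 mol/dm³

For a first-order series the maximum intermediate yield is C_{S,max}/C_{R0} = (k₁/k₂)^[k₂/(k₂−k₁)].
= (0.0905/2.07)^(2.07/(2.07−0.0905)) = (0.04372)^(1.046) = 0.03789.
C_{S,max} = 0.03789×3.87 = 0.147 mol/dm³.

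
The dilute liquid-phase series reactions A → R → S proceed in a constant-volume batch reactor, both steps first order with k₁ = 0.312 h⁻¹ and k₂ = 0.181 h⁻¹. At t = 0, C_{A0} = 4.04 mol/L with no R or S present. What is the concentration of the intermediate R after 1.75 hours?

1.44 mol/L

For first-order series with pure A initially, C_R(t) = k₁C_{A0}/(k₂−k₁)·(e^(−k₁t) − e^(−k₂t)).
e^(−k₁t) = e^(−0.312×1.75) = e^(−0.5460) = 0.5793; e^(−k₂t) = e^(−0.3167) = 0.7285.
C_R = 0.312×4.04/(0.181−0.312) × (0.5793−0.7285) = (-9.622)×(-0.1493) = 1.436 mol/L.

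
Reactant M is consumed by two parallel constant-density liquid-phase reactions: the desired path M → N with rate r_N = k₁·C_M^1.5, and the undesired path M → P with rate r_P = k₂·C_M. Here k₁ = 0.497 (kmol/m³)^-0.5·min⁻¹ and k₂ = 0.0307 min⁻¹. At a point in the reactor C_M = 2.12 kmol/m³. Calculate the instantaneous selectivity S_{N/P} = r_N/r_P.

S_{N/P} = r_N/r_P = (k₁·C_M^1.5)/(k₂·C_M) = (k₁/k₂)·C_M^0.5.
= (0.497×2.120^1.5) / (0.0307×2.120) = 1.534/0.06508 = 23.6.

23.6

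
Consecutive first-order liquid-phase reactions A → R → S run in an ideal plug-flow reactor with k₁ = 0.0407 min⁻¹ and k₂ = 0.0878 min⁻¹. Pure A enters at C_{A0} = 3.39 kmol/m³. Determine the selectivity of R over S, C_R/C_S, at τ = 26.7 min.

The intermediate concentration in a first-order A→B→C sequence is C_R = k₁C_{A0}(e^(−k₁τ) − e^(−k₂τ))/(k₂−k₁).
e^(−k₁τ) = e^(−0.0407×26.7) = e^(−1.087) = 0.3373; e^(−k₂τ) = e^(−2.344) = 0.09592.
C_R = 0.0407×3.39/(0.0878−0.0407) × (0.3373−0.09592) = 2.929×0.2414 = 0.7072 kmol/m³.
C_A = C_{A0}e^(−k₁τ) = 1.144 kmol/m³, so C_S = C_{A0}−C_A−C_R = 1.539 kmol/m³; C_R/C_S = 0.459.

0.459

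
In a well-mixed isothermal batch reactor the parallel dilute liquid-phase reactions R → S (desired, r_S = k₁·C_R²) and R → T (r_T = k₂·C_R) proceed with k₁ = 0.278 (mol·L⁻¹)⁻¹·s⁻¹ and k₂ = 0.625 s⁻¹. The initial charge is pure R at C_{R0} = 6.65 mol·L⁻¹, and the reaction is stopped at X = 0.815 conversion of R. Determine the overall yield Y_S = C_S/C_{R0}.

0.497

C_R = C_{R0}(1−X) = 1.230 mol·L⁻¹.
Along a PFR/batch, dC_T/dC_R = −r_T/(r_S+r_T) = −k₂/(k₂+k₁·C_R).
Integrating from C_{R0} to C_R: C_T = (0.625/0.278)·ln[(0.625+0.278·6.65)/(0.625+0.278·1.23)] = 2.248·ln(2.474/0.9670) = 2.112 mol·L⁻¹.
Then C_S = (C_{R0}−C_R) − C_T = 5.420 − 2.112 = 3.308 mol·L⁻¹.
Y_S = C_S/C_{R0} = 3.308/6.65 = 0.497.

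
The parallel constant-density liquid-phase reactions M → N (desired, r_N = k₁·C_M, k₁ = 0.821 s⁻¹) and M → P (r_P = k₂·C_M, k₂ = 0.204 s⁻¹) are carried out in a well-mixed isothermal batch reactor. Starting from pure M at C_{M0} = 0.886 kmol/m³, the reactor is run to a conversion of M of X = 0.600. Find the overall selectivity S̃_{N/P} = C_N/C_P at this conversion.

C_M = C_{M0}(1−X) = 0.3544 kmol/m³.
Both paths are first order in M, so the instantaneous fraction to N is constant: dC_N/d(−C_M) = k₁/(k₁+k₂) = 0.8010.
C_N = 0.8010·(C_{M0}−C_M) = 0.8010×0.5316 = 0.426 kmol/m³.
C_P = (C_{M0}−C_M)−C_N = 0.1058 kmol/m³; S̃_{N/P} = 0.4258/0.1058 = 4.02.

4.02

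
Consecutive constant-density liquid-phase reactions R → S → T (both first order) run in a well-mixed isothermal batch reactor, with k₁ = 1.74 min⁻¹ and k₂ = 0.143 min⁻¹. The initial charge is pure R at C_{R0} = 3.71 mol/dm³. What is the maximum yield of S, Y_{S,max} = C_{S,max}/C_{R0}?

0.800

Evaluating C_S at t_opt = ln(k₂/k₁)/(k₂−k₁) gives C_{S,max}/C_{R0} = (k₁/k₂)^[k₂/(k₂−k₁)].
= (1.74/0.143)^(0.143/(0.143−1.74)) = (12.17)^(-0.08954) = 0.7995.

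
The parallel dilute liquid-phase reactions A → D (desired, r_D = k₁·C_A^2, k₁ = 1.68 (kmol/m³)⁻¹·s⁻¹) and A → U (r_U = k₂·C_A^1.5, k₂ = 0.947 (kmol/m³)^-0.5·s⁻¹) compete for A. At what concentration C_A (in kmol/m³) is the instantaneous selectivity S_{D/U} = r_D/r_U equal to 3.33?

3.52 kmol/m³

S_{D/U} = (k₁/k₂)·C_A^0.5 ⇒ C_A = (S·k₂/k₁)^(2).
= (3.33×0.947/1.68)^(2) = (1.877)^(2) = 3.52 kmol/m³.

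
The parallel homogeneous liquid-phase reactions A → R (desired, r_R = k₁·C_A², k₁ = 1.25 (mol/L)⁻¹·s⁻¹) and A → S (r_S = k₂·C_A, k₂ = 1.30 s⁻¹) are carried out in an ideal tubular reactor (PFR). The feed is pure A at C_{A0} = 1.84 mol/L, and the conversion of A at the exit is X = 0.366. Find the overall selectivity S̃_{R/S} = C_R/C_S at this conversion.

C_A = C_{A0}(1−X) = 1.167 mol/L.
Along a PFR/batch, dC_S/dC_A = −r_S/(r_R+r_S) = −k₂/(k₂+k₁·C_A).
Integrating from C_{A0} to C_A: C_S = (1.30/1.25)·ln[(1.30+1.25·1.84)/(1.30+1.25·1.17)] = 1.040·ln(3.600/2.758) = 0.2770 mol/L.
Then C_R = (C_{A0}−C_A) − C_S = 0.6734 − 0.2770 = 0.3964 mol/L.
S̃_{R/S} = C_R/C_S = 0.3964/0.2770 = 1.43.

1.43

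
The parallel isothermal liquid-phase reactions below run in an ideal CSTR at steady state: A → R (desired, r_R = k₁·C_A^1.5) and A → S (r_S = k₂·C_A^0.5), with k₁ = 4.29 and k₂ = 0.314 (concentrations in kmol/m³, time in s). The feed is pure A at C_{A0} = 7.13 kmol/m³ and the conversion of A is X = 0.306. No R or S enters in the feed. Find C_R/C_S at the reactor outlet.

Exit C_A = C_{A0}(1−X) = 7.13×0.694 = 4.948 kmol/m³.
A CSTR operates uniformly at the exit composition, giving r_R = 47.22 and r_S = 0.6985 (each k·C_A^n at C_A = 4.948).
Overall selectivity = C_R/C_S = r_Rτ/(r_Sτ) = r_R/r_S = 67.6.

67.6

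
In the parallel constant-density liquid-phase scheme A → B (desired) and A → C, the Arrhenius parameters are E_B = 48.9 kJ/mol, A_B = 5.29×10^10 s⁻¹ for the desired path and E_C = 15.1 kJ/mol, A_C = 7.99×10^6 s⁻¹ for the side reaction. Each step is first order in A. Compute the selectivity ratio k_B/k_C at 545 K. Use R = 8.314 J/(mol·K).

3.81

With equal orders, S_{B/C} = k_B/k_C = (A_B/A_C)·exp[(E_C−E_B)/(RT)].
(E_C−E_B)/(RT) = (15.1−48.9)×10³/(8.314×545) = -33800/4531 = -7.460.
k_B/k_C = (5.29×10^10/7.99×10^6)·exp(-7.460) = 6621 × 5.759×10^-4 = 3.81.
Since E_B > E_C, raising the temperature improves selectivity toward B.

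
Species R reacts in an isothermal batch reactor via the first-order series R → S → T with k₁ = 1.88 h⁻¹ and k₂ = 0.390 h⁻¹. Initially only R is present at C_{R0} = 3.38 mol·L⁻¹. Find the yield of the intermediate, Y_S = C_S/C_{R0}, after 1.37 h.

For first-order series with pure R initially, C_S(t) = k₁C_{R0}/(k₂−k₁)·(e^(−k₁t) − e^(−k₂t)).
e^(−k₁t) = e^(−1.88×1.37) = e^(−2.576) = 0.07611; e^(−k₂t) = e^(−0.5343) = 0.5861.
C_S = 1.88×3.38/(0.390−1.88) × (0.07611−0.5861) = (-4.265)×(-0.5100) = 2.175 mol·L⁻¹.
Y_S = C_S/C_{R0} = 2.175/3.38 = 0.643.

0.643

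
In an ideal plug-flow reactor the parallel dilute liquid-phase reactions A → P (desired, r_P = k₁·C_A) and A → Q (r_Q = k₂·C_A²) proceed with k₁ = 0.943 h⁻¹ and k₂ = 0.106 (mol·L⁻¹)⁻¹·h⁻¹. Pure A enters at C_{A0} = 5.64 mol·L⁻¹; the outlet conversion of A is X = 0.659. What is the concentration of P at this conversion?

C_A = C_{A0}(1−X) = 1.923 mol·L⁻¹.
Along a PFR/batch, dC_P/dC_A = −r_P/(r_P+r_Q) = −k₁/(k₁+k₂·C_A).
Integrating from C_{A0} to C_A: C_P = (0.943/0.106)·ln[(0.943+0.106·5.64)/(0.943+0.106·1.92)] = 8.896·ln(1.541/1.147) = 2.627 mol·L⁻¹.

2.63 mol·L⁻¹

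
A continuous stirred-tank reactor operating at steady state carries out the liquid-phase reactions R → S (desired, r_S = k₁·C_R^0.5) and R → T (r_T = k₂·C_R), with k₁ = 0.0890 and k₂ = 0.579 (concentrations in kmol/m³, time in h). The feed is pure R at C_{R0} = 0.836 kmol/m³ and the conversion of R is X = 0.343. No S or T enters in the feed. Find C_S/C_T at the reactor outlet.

0.207

Exit C_R = C_{R0}(1−X) = 0.836×0.657 = 0.5493 kmol/m³.
Rates in a CSTR are evaluated at the outlet concentration: r_S = 0.0890×0.5493^0.5 = 0.06596, r_T = 0.579×0.5493 = 0.3180.
Overall selectivity = C_S/C_T = r_Sτ/(r_Tτ) = r_S/r_T = 0.207.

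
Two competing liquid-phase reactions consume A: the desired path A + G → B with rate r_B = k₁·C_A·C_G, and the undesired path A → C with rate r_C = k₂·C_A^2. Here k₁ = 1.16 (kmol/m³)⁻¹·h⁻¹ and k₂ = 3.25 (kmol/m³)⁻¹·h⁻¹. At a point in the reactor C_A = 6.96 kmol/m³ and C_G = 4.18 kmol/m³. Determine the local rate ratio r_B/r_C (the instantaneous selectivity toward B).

0.214

S_{B/C} = r_B/r_C = (k₁·C_A·C_G)/(k₂·C_A^2) = (k₁/k₂)·C_A⁻¹·C_G.
= (1.16×6.960×4.180) / (3.25×6.960^2) = 33.75/157.4 = 0.214.
The undesired path is higher order in A, so low C_A (CSTR or dilute feed) favours B.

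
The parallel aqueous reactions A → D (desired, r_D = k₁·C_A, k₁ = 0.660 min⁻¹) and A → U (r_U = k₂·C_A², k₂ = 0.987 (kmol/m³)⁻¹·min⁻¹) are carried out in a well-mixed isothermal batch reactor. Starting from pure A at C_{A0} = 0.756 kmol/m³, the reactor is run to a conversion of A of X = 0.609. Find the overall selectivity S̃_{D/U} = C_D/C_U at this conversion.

C_A = C_{A0}(1−X) = 0.2956 kmol/m³.
Along a PFR/batch, dC_D/dC_A = −r_D/(r_D+r_U) = −k₁/(k₁+k₂·C_A).
Integrating from C_{A0} to C_A: C_D = (0.660/0.987)·ln[(0.660+0.987·0.756)/(0.660+0.987·0.296)] = 0.6687·ln(1.406/0.9518) = 0.2610 kmol/m³.
C_U = (C_{A0}−C_A)−C_D = 0.1994 kmol/m³; S̃_{D/U} = 0.2610/0.1994 = 1.31.

1.31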